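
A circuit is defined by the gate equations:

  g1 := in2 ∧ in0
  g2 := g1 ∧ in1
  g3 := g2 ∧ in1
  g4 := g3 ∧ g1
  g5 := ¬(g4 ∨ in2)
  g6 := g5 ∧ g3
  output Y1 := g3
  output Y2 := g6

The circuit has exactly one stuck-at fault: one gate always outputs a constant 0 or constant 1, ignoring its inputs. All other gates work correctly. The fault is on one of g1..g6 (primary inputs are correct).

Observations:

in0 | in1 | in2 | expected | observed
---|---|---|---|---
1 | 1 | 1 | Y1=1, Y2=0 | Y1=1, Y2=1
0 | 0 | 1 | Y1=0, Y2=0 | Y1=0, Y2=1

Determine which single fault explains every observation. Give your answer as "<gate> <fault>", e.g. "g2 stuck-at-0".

g6 stuck-at-1

Fault-free values for test 1 (in0=1, in1=1, in2=1): g1=1, g2=1, g3=1, g4=1, g5=0, g6=0, giving Y1=1, Y2=0. Observed Y1=1, Y2=1.
Test 1: faults giving observed Y1=1, Y2=1 are {g5 stuck-at-1, g6 stuck-at-1}.
Test 2 (in0=0, in1=0, in2=1): fault-free g1=0, g2=0, g3=0, g4=0, g5=0, g6=0 → Y1=0, Y2=0; observed Y1=0, Y2=1. Eliminates g5 stuck-at-1.
Only g6 stuck-at-1 is consistent with every test.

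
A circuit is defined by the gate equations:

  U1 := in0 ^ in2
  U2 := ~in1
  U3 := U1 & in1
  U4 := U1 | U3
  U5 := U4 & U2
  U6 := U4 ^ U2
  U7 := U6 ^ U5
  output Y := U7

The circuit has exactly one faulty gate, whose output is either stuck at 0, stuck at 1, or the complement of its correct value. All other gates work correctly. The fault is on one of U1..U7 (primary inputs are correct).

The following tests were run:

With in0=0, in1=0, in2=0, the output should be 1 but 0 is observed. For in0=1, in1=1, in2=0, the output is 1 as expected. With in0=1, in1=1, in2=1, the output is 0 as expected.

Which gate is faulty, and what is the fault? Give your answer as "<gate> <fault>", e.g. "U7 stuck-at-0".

U2 stuck-at-0

Fault-free values for test 1 (in0=0, in1=0, in2=0): U1=0, U2=1, U3=0, U4=0, U5=0, U6=1, U7=1, giving Y=1. Observed 0.
Test 1: faults giving observed 0 are {U2 stuck-at-0, U2 inverted output, U5 stuck-at-1, U5 inverted output, U6 stuck-at-0, U6 inverted output, U7 stuck-at-0, U7 inverted output}.
Test 2 (in0=1, in1=1, in2=0): fault-free U1=1, U2=0, U3=1, U4=1, U5=0, U6=1, U7=1 → 1; observed 1. Eliminates U5 stuck-at-1, U5 inverted output, U6 stuck-at-0, U6 inverted output, U7 stuck-at-0, U7 inverted output.
Test 3 (in0=1, in1=1, in2=1): fault-free U1=0, U2=0, U3=0, U4=0, U5=0, U6=0, U7=0 → 0; observed 0. Eliminates U2 inverted output.
Only U2 stuck-at-0 is consistent with every test.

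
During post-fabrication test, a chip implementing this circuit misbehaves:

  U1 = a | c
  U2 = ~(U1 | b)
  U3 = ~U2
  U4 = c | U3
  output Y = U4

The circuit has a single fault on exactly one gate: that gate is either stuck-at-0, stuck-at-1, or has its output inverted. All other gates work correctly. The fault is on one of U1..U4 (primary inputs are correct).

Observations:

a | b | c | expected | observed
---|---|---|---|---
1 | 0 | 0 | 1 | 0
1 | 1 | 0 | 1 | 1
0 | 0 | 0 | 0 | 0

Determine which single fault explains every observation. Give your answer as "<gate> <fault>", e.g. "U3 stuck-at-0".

U1 stuck-at-0

Fault-free values for test 1 (a=1, b=0, c=0): U1=1, U2=0, U3=1, U4=1, giving Y=1. Observed 0.
Test 1: faults giving observed 0 are {U1 stuck-at-0, U1 inverted output, U2 stuck-at-1, U2 inverted output, U3 stuck-at-0, U3 inverted output, U4 stuck-at-0, U4 inverted output}.
Test 2 (a=1, b=1, c=0): fault-free U1=1, U2=0, U3=1, U4=1 → 1; observed 1. Eliminates U2 stuck-at-1, U2 inverted output, U3 stuck-at-0, U3 inverted output, U4 stuck-at-0, U4 inverted output.
Test 3 (a=0, b=0, c=0): fault-free U1=0, U2=1, U3=0, U4=0 → 0; observed 0. Eliminates U1 inverted output.
Only U1 stuck-at-0 is consistent with every test.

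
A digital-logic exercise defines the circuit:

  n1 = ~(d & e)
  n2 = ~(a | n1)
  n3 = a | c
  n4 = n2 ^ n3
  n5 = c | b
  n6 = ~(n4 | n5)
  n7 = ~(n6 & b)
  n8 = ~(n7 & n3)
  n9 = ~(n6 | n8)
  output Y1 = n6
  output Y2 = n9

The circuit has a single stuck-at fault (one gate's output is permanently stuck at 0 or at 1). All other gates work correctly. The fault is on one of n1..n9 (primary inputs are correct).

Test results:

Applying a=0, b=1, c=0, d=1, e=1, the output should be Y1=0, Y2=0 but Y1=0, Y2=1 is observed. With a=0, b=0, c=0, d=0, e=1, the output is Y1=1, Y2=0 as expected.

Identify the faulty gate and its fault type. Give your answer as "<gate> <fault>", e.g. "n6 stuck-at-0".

Fault-free values for test 1 (a=0, b=1, c=0, d=1, e=1): n1=0, n2=1, n3=0, n4=1, n5=1, n6=0, n7=1, n8=1, n9=0, giving Y1=0, Y2=0. Observed Y1=0, Y2=1.
Test 1: faults giving observed Y1=0, Y2=1 are {n3 stuck-at-1, n8 stuck-at-0, n9 stuck-at-1}.
Test 2 (a=0, b=0, c=0, d=0, e=1): fault-free n1=1, n2=0, n3=0, n4=0, n5=0, n6=1, n7=1, n8=1, n9=0 → Y1=1, Y2=0; observed Y1=1, Y2=0. Eliminates n3 stuck-at-1, n9 stuck-at-1.
Only n8 stuck-at-0 is consistent with every test.

n8 stuck-at-0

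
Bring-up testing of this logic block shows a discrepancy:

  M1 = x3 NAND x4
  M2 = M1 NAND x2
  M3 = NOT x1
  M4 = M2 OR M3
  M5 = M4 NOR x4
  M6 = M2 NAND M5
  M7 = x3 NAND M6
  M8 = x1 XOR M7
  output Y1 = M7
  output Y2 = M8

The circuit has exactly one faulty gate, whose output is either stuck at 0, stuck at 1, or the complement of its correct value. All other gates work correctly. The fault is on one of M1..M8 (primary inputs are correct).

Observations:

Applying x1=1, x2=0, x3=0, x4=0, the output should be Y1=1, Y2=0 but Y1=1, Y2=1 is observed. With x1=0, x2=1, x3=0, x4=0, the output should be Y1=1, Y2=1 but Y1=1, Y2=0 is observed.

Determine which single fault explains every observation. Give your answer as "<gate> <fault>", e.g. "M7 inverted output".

Fault-free values for test 1 (x1=1, x2=0, x3=0, x4=0): M1=1, M2=1, M3=0, M4=1, M5=0, M6=1, M7=1, M8=0, giving Y1=1, Y2=0. Observed Y1=1, Y2=1.
Test 1: faults giving observed Y1=1, Y2=1 are {M8 stuck-at-1, M8 inverted output}.
Test 2 (x1=0, x2=1, x3=0, x4=0): fault-free M1=1, M2=0, M3=1, M4=1, M5=0, M6=1, M7=1, M8=1 → Y1=1, Y2=1; observed Y1=1, Y2=0. Eliminates M8 stuck-at-1.
Only M8 inverted output is consistent with every test.

M8 inverted output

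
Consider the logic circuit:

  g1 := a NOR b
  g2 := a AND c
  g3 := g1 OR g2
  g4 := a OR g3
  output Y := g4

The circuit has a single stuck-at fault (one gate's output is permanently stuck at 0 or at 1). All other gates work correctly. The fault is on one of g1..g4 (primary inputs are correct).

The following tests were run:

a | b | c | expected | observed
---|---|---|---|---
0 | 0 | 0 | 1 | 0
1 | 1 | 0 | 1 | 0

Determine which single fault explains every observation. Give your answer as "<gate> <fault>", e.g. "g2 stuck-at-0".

Fault-free values for test 1 (a=0, b=0, c=0): g1=1, g2=0, g3=1, g4=1, giving Y=1. Observed 0.
Test 1: faults giving observed 0 are {g1 stuck-at-0, g3 stuck-at-0, g4 stuck-at-0}.
Test 2 (a=1, b=1, c=0): fault-free g1=0, g2=0, g3=0, g4=1 → 1; observed 0. Eliminates g1 stuck-at-0, g3 stuck-at-0.
Only g4 stuck-at-0 is consistent with every test.

g4 stuck-at-0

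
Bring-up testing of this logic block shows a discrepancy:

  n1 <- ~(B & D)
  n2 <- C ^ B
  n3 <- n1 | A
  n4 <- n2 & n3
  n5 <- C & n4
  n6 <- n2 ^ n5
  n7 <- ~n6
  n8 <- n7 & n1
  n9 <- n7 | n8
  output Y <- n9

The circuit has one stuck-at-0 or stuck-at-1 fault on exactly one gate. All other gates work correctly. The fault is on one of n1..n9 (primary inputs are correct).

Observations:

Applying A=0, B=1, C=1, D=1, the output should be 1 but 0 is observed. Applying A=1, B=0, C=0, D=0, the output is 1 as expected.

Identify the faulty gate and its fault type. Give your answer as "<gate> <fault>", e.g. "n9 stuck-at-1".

n4 stuck-at-1

Fault-free values for test 1 (A=0, B=1, C=1, D=1): n1=0, n2=0, n3=0, n4=0, n5=0, n6=0, n7=1, n8=0, n9=1, giving Y=1. Observed 0.
Test 1: faults giving observed 0 are {n2 stuck-at-1, n4 stuck-at-1, n5 stuck-at-1, n6 stuck-at-1, n7 stuck-at-0, n9 stuck-at-0}.
Test 2 (A=1, B=0, C=0, D=0): fault-free n1=1, n2=0, n3=1, n4=0, n5=0, n6=0, n7=1, n8=1, n9=1 → 1; observed 1. Eliminates n2 stuck-at-1, n5 stuck-at-1, n6 stuck-at-1, n7 stuck-at-0, n9 stuck-at-0.
Only n4 stuck-at-1 is consistent with every test.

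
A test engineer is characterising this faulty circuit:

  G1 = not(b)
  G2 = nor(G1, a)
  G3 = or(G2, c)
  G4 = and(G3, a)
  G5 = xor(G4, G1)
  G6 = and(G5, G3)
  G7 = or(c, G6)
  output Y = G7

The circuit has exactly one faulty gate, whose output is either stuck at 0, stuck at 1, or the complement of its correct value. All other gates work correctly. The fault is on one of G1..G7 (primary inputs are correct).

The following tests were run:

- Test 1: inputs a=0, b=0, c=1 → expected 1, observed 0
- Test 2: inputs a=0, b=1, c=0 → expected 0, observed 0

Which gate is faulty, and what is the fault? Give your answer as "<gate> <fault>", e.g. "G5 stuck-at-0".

Fault-free values for test 1 (a=0, b=0, c=1): G1=1, G2=0, G3=1, G4=0, G5=1, G6=1, G7=1, giving Y=1. Observed 0.
Test 1: faults giving observed 0 are {G7 stuck-at-0, G7 inverted output}.
Test 2 (a=0, b=1, c=0): fault-free G1=0, G2=1, G3=1, G4=0, G5=0, G6=0, G7=0 → 0; observed 0. Eliminates G7 inverted output.
Only G7 stuck-at-0 is consistent with every test.

G7 stuck-at-0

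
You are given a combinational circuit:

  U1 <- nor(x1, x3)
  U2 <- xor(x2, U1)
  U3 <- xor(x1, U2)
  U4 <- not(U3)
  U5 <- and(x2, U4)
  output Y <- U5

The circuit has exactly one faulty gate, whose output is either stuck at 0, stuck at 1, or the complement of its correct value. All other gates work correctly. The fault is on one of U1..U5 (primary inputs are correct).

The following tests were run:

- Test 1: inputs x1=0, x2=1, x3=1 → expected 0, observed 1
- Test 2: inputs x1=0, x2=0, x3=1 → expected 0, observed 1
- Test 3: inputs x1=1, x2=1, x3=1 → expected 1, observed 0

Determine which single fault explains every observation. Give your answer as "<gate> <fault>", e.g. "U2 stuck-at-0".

Fault-free values for test 1 (x1=0, x2=1, x3=1): U1=0, U2=1, U3=1, U4=0, U5=0, giving Y=0. Observed 1.
Test 1: faults giving observed 1 are {U1 stuck-at-1, U1 inverted output, U2 stuck-at-0, U2 inverted output, U3 stuck-at-0, U3 inverted output, U4 stuck-at-1, U4 inverted output, U5 stuck-at-1, U5 inverted output}.
Test 2 (x1=0, x2=0, x3=1): fault-free U1=0, U2=0, U3=0, U4=1, U5=0 → 0; observed 1. Eliminates U1 stuck-at-1, U1 inverted output, U2 stuck-at-0, U2 inverted output, U3 stuck-at-0, U3 inverted output, U4 stuck-at-1, U4 inverted output.
Test 3 (x1=1, x2=1, x3=1): fault-free U1=0, U2=1, U3=0, U4=1, U5=1 → 1; observed 0. Eliminates U5 stuck-at-1.
Only U5 inverted output is consistent with every test.

U5 inverted output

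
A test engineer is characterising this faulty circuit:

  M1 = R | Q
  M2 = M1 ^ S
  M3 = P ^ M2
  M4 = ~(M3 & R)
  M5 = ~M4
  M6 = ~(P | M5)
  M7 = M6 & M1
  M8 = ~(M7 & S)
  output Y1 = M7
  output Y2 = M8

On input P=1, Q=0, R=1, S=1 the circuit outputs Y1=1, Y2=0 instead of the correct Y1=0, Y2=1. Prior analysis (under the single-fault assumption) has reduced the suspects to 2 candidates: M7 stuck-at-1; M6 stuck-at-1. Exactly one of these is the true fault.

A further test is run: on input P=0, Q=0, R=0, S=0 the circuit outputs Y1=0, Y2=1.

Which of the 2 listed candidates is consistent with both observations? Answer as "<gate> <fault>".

M6 stuck-at-1

Evaluate each candidate on input P=0, Q=0, R=0, S=0:
  M7 stuck-at-1: M1=0, M2=0, M3=0, M4=1, M5=0, M6=1, M7=1 [stuck-at-1], M8=1 → Y1=1, Y2=1 — eliminated
  M6 stuck-at-1: M1=0, M2=0, M3=0, M4=1, M5=0, M6=1 [stuck-at-1], M7=0, M8=1 → Y1=0, Y2=1 — matches
Only M6 stuck-at-1 reproduces the observed Y1=0, Y2=1.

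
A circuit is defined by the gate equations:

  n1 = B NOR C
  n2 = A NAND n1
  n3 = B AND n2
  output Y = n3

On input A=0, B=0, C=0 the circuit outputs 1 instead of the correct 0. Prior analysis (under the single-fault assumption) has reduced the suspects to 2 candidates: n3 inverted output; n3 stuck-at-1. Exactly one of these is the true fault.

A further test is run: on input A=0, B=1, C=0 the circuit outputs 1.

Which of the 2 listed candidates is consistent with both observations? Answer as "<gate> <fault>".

n3 stuck-at-1

Evaluate each candidate on input A=0, B=1, C=0:
  n3 inverted output: n1=0, n2=1, n3=0 [inverted output] → 0 — eliminated
  n3 stuck-at-1: n1=0, n2=1, n3=1 [stuck-at-1] → 1 — matches
Only n3 stuck-at-1 reproduces the observed 1.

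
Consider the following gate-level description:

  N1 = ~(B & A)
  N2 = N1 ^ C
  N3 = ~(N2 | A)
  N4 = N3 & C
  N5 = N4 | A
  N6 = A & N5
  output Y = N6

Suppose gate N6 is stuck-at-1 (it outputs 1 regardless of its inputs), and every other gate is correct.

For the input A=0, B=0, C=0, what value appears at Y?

Propagate with N6 forced: N1=1, N2=1, N3=0, N4=0, N5=0, N6=1 [stuck-at-1].
So Y = 1. (Without the fault it would be 0.)

1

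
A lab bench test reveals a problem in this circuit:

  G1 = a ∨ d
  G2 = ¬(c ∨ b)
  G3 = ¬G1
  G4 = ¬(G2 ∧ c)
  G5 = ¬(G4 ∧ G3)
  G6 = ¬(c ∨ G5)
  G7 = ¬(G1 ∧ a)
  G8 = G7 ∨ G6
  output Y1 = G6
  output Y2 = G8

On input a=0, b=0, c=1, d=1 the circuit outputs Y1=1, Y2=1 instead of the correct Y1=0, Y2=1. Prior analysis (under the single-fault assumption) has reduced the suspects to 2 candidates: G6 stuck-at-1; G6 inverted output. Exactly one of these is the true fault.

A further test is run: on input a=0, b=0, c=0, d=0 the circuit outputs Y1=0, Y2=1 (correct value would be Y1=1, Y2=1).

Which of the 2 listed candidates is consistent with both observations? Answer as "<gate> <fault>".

G6 inverted output

Evaluate each candidate on input a=0, b=0, c=0, d=0:
  G6 stuck-at-1: G1=0, G2=1, G3=1, G4=1, G5=0, G6=1 [stuck-at-1], G7=1, G8=1 → Y1=1, Y2=1 — eliminated
  G6 inverted output: G1=0, G2=1, G3=1, G4=1, G5=0, G6=0 [inverted output], G7=1, G8=1 → Y1=0, Y2=1 — matches
Only G6 inverted output reproduces the observed Y1=0, Y2=1.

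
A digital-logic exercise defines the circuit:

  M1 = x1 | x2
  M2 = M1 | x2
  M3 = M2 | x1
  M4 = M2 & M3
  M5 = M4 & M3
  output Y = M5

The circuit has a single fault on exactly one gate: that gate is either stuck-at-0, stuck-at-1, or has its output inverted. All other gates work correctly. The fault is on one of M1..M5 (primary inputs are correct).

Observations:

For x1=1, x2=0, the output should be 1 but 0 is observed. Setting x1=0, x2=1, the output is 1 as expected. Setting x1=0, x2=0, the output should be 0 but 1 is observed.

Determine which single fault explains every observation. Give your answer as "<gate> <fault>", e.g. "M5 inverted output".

M1 inverted output

Fault-free values for test 1 (x1=1, x2=0): M1=1, M2=1, M3=1, M4=1, M5=1, giving Y=1. Observed 0.
Test 1: faults giving observed 0 are {M1 stuck-at-0, M1 inverted output, M2 stuck-at-0, M2 inverted output, M3 stuck-at-0, M3 inverted output, M4 stuck-at-0, M4 inverted output, M5 stuck-at-0, M5 inverted output}.
Test 2 (x1=0, x2=1): fault-free M1=1, M2=1, M3=1, M4=1, M5=1 → 1; observed 1. Eliminates M2 stuck-at-0, M2 inverted output, M3 stuck-at-0, M3 inverted output, M4 stuck-at-0, M4 inverted output, M5 stuck-at-0, M5 inverted output.
Test 3 (x1=0, x2=0): fault-free M1=0, M2=0, M3=0, M4=0, M5=0 → 0; observed 1. Eliminates M1 stuck-at-0.
Only M1 inverted output is consistent with every test.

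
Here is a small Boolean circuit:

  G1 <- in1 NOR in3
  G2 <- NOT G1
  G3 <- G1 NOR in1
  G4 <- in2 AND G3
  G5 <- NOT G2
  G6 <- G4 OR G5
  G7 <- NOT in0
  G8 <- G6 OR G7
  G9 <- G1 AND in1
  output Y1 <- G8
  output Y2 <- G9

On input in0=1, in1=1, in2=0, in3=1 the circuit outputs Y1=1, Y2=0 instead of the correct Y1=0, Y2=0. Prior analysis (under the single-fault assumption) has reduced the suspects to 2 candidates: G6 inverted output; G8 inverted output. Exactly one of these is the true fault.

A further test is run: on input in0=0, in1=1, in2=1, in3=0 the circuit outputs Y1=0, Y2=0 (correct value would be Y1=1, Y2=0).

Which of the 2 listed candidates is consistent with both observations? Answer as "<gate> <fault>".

G8 inverted output

Evaluate each candidate on input in0=0, in1=1, in2=1, in3=0:
  G6 inverted output: G1=0, G2=1, G3=0, G4=0, G5=0, G6=1 [inverted output], G7=1, G8=1, G9=0 → Y1=1, Y2=0 — eliminated
  G8 inverted output: G1=0, G2=1, G3=0, G4=0, G5=0, G6=0, G7=1, G8=0 [inverted output], G9=0 → Y1=0, Y2=0 — matches
Only G8 inverted output reproduces the observed Y1=0, Y2=0.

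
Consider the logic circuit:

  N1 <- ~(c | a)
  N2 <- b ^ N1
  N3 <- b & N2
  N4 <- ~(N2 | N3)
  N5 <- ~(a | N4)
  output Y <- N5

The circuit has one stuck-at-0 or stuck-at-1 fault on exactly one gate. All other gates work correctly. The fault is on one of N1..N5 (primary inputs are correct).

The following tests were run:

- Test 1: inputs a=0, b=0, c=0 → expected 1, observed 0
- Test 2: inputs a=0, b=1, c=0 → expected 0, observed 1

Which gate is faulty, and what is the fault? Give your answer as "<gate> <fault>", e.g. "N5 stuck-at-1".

N1 stuck-at-0

Fault-free values for test 1 (a=0, b=0, c=0): N1=1, N2=1, N3=0, N4=0, N5=1, giving Y=1. Observed 0.
Test 1: faults giving observed 0 are {N1 stuck-at-0, N2 stuck-at-0, N4 stuck-at-1, N5 stuck-at-0}.
Test 2 (a=0, b=1, c=0): fault-free N1=1, N2=0, N3=0, N4=1, N5=0 → 0; observed 1. Eliminates N2 stuck-at-0, N4 stuck-at-1, N5 stuck-at-0.
Only N1 stuck-at-0 is consistent with every test.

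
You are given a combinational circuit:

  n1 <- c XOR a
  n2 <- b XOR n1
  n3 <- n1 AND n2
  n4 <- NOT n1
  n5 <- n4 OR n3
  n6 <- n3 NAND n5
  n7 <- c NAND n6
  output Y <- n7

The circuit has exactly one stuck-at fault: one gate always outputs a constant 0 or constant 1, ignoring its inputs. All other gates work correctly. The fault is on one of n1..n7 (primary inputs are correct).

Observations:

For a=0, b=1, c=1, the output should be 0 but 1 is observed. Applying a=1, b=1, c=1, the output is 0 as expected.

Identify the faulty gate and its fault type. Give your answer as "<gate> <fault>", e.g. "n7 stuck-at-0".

n2 stuck-at-1

Fault-free values for test 1 (a=0, b=1, c=1): n1=1, n2=0, n3=0, n4=0, n5=0, n6=1, n7=0, giving Y=0. Observed 1.
Test 1: faults giving observed 1 are {n2 stuck-at-1, n3 stuck-at-1, n6 stuck-at-0, n7 stuck-at-1}.
Test 2 (a=1, b=1, c=1): fault-free n1=0, n2=1, n3=0, n4=1, n5=1, n6=1, n7=0 → 0; observed 0. Eliminates n3 stuck-at-1, n6 stuck-at-0, n7 stuck-at-1.
Only n2 stuck-at-1 is consistent with every test.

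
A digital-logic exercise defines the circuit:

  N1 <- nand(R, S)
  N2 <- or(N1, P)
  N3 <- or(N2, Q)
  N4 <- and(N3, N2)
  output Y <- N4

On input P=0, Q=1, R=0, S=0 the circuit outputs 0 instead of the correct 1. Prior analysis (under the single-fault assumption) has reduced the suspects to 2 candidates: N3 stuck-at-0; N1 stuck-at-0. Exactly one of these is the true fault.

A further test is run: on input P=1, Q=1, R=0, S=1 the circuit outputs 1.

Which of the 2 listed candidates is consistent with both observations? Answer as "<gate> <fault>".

N1 stuck-at-0

Evaluate each candidate on input P=1, Q=1, R=0, S=1:
  N3 stuck-at-0: N1=1, N2=1, N3=0 [stuck-at-0], N4=0 → 0 — eliminated
  N1 stuck-at-0: N1=0 [stuck-at-0], N2=1, N3=1, N4=1 → 1 — matches
Only N1 stuck-at-0 reproduces the observed 1.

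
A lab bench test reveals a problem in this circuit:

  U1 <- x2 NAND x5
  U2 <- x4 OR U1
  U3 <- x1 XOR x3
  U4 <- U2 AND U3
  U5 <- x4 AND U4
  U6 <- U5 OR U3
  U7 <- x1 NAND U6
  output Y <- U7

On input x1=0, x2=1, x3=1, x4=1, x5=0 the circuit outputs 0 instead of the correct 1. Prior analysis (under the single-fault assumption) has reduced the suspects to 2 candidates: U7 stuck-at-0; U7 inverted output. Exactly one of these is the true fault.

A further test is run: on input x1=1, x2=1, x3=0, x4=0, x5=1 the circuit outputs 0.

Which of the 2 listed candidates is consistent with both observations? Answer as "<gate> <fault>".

U7 stuck-at-0

Evaluate each candidate on input x1=1, x2=1, x3=0, x4=0, x5=1:
  U7 stuck-at-0: U1=0, U2=0, U3=1, U4=0, U5=0, U6=1, U7=0 [stuck-at-0] → 0 — matches
  U7 inverted output: U1=0, U2=0, U3=1, U4=0, U5=0, U6=1, U7=1 [inverted output] → 1 — eliminated
Only U7 stuck-at-0 reproduces the observed 0.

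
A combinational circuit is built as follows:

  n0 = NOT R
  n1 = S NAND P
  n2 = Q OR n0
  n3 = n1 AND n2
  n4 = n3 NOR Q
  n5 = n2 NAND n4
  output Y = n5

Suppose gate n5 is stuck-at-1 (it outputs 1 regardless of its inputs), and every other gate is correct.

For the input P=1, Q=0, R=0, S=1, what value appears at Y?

Propagate with n5 forced: n0=1, n1=0, n2=1, n3=0, n4=1, n5=1 [stuck-at-1].
So Y = 1. (Without the fault it would be 0.)

1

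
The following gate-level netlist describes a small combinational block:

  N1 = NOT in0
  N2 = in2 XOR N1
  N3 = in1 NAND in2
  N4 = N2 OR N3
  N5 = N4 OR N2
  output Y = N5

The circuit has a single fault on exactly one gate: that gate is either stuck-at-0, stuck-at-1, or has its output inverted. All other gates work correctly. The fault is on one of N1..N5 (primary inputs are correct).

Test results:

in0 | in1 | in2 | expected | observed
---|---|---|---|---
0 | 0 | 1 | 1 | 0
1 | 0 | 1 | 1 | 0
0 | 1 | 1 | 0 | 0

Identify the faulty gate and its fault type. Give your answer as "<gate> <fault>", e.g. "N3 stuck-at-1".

N5 stuck-at-0

Fault-free values for test 1 (in0=0, in1=0, in2=1): N1=1, N2=0, N3=1, N4=1, N5=1, giving Y=1. Observed 0.
Test 1: faults giving observed 0 are {N3 stuck-at-0, N3 inverted output, N4 stuck-at-0, N4 inverted output, N5 stuck-at-0, N5 inverted output}.
Test 2 (in0=1, in1=0, in2=1): fault-free N1=0, N2=1, N3=1, N4=1, N5=1 → 1; observed 0. Eliminates N3 stuck-at-0, N3 inverted output, N4 stuck-at-0, N4 inverted output.
Test 3 (in0=0, in1=1, in2=1): fault-free N1=1, N2=0, N3=0, N4=0, N5=0 → 0; observed 0. Eliminates N5 inverted output.
Only N5 stuck-at-0 is consistent with every test.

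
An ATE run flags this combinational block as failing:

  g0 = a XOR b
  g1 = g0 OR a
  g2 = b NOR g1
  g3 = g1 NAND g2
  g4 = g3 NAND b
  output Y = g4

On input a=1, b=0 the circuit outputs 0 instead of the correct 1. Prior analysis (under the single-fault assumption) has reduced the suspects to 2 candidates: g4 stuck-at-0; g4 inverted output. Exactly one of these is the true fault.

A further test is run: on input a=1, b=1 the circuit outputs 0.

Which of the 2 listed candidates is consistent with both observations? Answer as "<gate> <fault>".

g4 stuck-at-0

Evaluate each candidate on input a=1, b=1:
  g4 stuck-at-0: g0=0, g1=1, g2=0, g3=1, g4=0 [stuck-at-0] → 0 — matches
  g4 inverted output: g0=0, g1=1, g2=0, g3=1, g4=1 [inverted output] → 1 — eliminated
Only g4 stuck-at-0 reproduces the observed 0.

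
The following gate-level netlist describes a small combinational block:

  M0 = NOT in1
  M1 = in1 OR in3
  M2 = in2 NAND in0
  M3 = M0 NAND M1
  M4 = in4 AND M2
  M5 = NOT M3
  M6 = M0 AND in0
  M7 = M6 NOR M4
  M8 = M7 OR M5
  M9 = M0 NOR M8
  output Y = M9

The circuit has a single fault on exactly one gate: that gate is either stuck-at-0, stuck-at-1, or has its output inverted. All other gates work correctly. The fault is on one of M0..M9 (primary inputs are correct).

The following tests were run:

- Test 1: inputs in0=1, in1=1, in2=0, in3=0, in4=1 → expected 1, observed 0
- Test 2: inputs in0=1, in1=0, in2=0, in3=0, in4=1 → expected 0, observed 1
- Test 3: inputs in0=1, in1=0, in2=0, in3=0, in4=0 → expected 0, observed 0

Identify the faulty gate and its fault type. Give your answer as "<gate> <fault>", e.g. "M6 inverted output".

M0 inverted output

Fault-free values for test 1 (in0=1, in1=1, in2=0, in3=0, in4=1): M0=0, M1=1, M2=1, M3=1, M4=1, M5=0, M6=0, M7=0, M8=0, M9=1, giving Y=1. Observed 0.
Test 1: faults giving observed 0 are {M0 stuck-at-1, M0 inverted output, M2 stuck-at-0, M2 inverted output, M3 stuck-at-0, M3 inverted output, M4 stuck-at-0, M4 inverted output, M5 stuck-at-1, M5 inverted output, M7 stuck-at-1, M7 inverted output, M8 stuck-at-1, M8 inverted output, M9 stuck-at-0, M9 inverted output}.
Test 2 (in0=1, in1=0, in2=0, in3=0, in4=1): fault-free M0=1, M1=0, M2=1, M3=1, M4=1, M5=0, M6=1, M7=0, M8=0, M9=0 → 0; observed 1. Eliminates M0 stuck-at-1, M2 stuck-at-0, M2 inverted output, M3 stuck-at-0, M3 inverted output, M4 stuck-at-0, M4 inverted output, M5 stuck-at-1, M5 inverted output, M7 stuck-at-1, M7 inverted output, M8 stuck-at-1, M8 inverted output, M9 stuck-at-0.
Test 3 (in0=1, in1=0, in2=0, in3=0, in4=0): fault-free M0=1, M1=0, M2=1, M3=1, M4=0, M5=0, M6=1, M7=0, M8=0, M9=0 → 0; observed 0. Eliminates M9 inverted output.
Only M0 inverted output is consistent with every test.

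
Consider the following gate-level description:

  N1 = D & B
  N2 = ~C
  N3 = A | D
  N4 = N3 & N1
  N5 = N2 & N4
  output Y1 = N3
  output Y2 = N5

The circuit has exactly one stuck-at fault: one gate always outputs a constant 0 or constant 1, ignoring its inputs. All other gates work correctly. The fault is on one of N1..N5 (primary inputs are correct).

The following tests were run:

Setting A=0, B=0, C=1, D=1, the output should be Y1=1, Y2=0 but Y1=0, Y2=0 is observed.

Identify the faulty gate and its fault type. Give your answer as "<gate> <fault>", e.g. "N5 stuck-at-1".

N3 stuck-at-0

Fault-free values for test 1 (A=0, B=0, C=1, D=1): N1=0, N2=0, N3=1, N4=0, N5=0, giving Y1=1, Y2=0. Observed Y1=0, Y2=0.
Test 1: faults giving observed Y1=0, Y2=0 are {N3 stuck-at-0}.
Only N3 stuck-at-0 is consistent with every test.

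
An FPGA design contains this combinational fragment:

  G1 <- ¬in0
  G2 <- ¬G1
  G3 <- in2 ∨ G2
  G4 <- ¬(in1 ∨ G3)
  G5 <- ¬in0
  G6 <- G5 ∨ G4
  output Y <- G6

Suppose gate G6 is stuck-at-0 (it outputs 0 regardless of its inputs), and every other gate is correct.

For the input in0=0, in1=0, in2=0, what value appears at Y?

Propagate with G6 forced: G1=1, G2=0, G3=0, G4=1, G5=1, G6=0 [stuck-at-0].
So Y = 0. (Without the fault it would be 1.)

0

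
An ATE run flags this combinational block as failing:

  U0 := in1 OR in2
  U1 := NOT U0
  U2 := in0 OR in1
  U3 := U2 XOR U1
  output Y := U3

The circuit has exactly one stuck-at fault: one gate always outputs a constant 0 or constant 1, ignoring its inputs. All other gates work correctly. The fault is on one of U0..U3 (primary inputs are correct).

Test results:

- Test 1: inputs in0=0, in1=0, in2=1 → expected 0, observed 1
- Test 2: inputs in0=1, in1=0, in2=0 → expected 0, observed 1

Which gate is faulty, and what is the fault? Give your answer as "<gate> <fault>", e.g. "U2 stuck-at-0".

Fault-free values for test 1 (in0=0, in1=0, in2=1): U0=1, U1=0, U2=0, U3=0, giving Y=0. Observed 1.
Test 1: faults giving observed 1 are {U0 stuck-at-0, U1 stuck-at-1, U2 stuck-at-1, U3 stuck-at-1}.
Test 2 (in0=1, in1=0, in2=0): fault-free U0=0, U1=1, U2=1, U3=0 → 0; observed 1. Eliminates U0 stuck-at-0, U1 stuck-at-1, U2 stuck-at-1.
Only U3 stuck-at-1 is consistent with every test.

U3 stuck-at-1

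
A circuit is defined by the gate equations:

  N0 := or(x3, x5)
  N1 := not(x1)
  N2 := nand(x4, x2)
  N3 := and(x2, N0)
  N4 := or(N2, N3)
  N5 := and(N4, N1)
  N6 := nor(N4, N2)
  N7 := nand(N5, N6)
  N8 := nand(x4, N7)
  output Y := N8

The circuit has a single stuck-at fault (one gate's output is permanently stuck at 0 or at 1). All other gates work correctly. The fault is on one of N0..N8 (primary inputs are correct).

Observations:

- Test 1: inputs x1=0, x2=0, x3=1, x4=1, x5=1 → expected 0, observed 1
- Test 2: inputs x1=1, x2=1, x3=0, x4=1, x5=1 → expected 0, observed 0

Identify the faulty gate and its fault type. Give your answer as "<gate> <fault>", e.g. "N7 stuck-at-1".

N6 stuck-at-1

Fault-free values for test 1 (x1=0, x2=0, x3=1, x4=1, x5=1): N0=1, N1=1, N2=1, N3=0, N4=1, N5=1, N6=0, N7=1, N8=0, giving Y=0. Observed 1.
Test 1: faults giving observed 1 are {N6 stuck-at-1, N7 stuck-at-0, N8 stuck-at-1}.
Test 2 (x1=1, x2=1, x3=0, x4=1, x5=1): fault-free N0=1, N1=0, N2=0, N3=1, N4=1, N5=0, N6=0, N7=1, N8=0 → 0; observed 0. Eliminates N7 stuck-at-0, N8 stuck-at-1.
Only N6 stuck-at-1 is consistent with every test.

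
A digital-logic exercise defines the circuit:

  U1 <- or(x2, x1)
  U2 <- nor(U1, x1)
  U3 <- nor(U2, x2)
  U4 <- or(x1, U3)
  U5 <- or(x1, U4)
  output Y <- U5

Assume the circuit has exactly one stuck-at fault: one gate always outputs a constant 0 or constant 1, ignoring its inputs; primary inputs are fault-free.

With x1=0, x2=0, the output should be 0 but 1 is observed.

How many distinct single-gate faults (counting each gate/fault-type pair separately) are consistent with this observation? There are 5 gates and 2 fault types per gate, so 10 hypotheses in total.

Fault-free: U1=0, U2=1, U3=0, U4=0, U5=0 → 0. Observed 1.
  U1 stuck-at-0: output 0 ✗
  U1 stuck-at-1: output 1 ✓
  U2 stuck-at-0: output 1 ✓
  U2 stuck-at-1: output 0 ✗
  U3 stuck-at-0: output 0 ✗
  U3 stuck-at-1: output 1 ✓
  U4 stuck-at-0: output 0 ✗
  U4 stuck-at-1: output 1 ✓
  U5 stuck-at-0: output 0 ✗
  U5 stuck-at-1: output 1 ✓
Consistent faults: {U1 stuck-at-1, U2 stuck-at-0, U3 stuck-at-1, U4 stuck-at-1, U5 stuck-at-1} — 5 in all.

5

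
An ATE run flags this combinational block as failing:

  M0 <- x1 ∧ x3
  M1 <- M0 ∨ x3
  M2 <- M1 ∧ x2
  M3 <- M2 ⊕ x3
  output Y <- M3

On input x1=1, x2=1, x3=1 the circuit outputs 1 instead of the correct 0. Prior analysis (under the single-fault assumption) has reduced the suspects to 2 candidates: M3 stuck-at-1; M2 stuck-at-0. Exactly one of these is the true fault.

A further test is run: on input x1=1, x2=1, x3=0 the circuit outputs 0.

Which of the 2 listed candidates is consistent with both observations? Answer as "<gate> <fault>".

M2 stuck-at-0

Evaluate each candidate on input x1=1, x2=1, x3=0:
  M3 stuck-at-1: M0=0, M1=0, M2=0, M3=1 [stuck-at-1] → 1 — eliminated
  M2 stuck-at-0: M0=0, M1=0, M2=0 [stuck-at-0], M3=0 → 0 — matches
Only M2 stuck-at-0 reproduces the observed 0.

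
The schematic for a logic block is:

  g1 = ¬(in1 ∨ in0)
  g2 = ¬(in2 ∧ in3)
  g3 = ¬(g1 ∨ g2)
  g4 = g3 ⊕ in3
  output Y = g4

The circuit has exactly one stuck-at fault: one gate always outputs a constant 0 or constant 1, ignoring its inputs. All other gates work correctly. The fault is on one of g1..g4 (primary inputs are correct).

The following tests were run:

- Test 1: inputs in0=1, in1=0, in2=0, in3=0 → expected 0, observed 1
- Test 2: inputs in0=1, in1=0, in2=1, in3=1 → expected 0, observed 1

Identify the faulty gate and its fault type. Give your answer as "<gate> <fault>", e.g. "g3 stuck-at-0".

Fault-free values for test 1 (in0=1, in1=0, in2=0, in3=0): g1=0, g2=1, g3=0, g4=0, giving Y=0. Observed 1.
Test 1: faults giving observed 1 are {g2 stuck-at-0, g3 stuck-at-1, g4 stuck-at-1}.
Test 2 (in0=1, in1=0, in2=1, in3=1): fault-free g1=0, g2=0, g3=1, g4=0 → 0; observed 1. Eliminates g2 stuck-at-0, g3 stuck-at-1.
Only g4 stuck-at-1 is consistent with every test.

g4 stuck-at-1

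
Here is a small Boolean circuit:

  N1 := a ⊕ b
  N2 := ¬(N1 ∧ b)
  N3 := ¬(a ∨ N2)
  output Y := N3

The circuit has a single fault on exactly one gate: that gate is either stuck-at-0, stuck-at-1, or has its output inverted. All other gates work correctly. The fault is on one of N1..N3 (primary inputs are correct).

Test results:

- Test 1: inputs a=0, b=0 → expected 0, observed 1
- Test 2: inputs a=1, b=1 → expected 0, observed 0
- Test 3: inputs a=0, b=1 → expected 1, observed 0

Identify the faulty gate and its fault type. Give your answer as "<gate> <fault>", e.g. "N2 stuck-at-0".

N2 inverted output

Fault-free values for test 1 (a=0, b=0): N1=0, N2=1, N3=0, giving Y=0. Observed 1.
Test 1: faults giving observed 1 are {N2 stuck-at-0, N2 inverted output, N3 stuck-at-1, N3 inverted output}.
Test 2 (a=1, b=1): fault-free N1=0, N2=1, N3=0 → 0; observed 0. Eliminates N3 stuck-at-1, N3 inverted output.
Test 3 (a=0, b=1): fault-free N1=1, N2=0, N3=1 → 1; observed 0. Eliminates N2 stuck-at-0.
Only N2 inverted output is consistent with every test.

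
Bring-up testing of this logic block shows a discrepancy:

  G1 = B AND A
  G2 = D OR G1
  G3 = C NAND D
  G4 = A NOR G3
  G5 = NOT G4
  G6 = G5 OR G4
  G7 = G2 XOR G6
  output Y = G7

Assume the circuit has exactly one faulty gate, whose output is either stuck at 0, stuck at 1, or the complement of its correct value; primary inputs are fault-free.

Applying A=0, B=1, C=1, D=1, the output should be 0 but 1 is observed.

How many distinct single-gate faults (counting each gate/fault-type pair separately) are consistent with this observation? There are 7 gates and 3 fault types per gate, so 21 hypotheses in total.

Fault-free: G1=0, G2=1, G3=0, G4=1, G5=0, G6=1, G7=0 → 0. Observed 1.
  G1: none of the 3 fault types match ✗
  G2: stuck-at-0, inverted output ✓; others ✗
  G3: none of the 3 fault types match ✗
  G4: none of the 3 fault types match ✗
  G5: none of the 3 fault types match ✗
  G6: stuck-at-0, inverted output ✓; others ✗
  G7: stuck-at-1, inverted output ✓; others ✗
Consistent faults: {G2 stuck-at-0, G2 inverted output, G6 stuck-at-0, G6 inverted output, G7 stuck-at-1, G7 inverted output} — 6 in all.

6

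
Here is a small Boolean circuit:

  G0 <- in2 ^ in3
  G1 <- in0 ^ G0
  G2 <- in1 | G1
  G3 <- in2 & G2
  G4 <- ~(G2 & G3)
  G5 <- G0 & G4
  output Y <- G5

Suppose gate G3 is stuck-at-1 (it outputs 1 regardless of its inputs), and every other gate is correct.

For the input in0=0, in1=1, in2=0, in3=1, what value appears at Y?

0

Propagate with G3 forced: G0=1, G1=1, G2=1, G3=1 [stuck-at-1], G4=0, G5=0.
So Y = 0. (Without the fault it would be 1.)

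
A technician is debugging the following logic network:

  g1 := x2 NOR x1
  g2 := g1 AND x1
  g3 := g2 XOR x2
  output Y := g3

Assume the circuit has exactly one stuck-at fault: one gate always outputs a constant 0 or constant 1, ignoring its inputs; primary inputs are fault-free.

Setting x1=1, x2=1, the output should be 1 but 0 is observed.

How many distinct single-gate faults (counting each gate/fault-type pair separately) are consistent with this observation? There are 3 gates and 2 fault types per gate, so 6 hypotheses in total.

3

Fault-free: g1=0, g2=0, g3=1 → 1. Observed 0.
  g1 stuck-at-0: output 1 ✗
  g1 stuck-at-1: output 0 ✓
  g2 stuck-at-0: output 1 ✗
  g2 stuck-at-1: output 0 ✓
  g3 stuck-at-0: output 0 ✓
  g3 stuck-at-1: output 1 ✗
Consistent faults: {g1 stuck-at-1, g2 stuck-at-1, g3 stuck-at-0} — 3 in all.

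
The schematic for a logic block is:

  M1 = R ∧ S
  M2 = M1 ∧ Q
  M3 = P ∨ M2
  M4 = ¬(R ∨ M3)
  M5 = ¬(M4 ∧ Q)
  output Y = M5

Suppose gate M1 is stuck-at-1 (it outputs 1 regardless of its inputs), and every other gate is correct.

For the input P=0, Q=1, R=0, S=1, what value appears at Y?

Propagate with M1 forced: M1=1 [stuck-at-1], M2=1, M3=1, M4=0, M5=1.
So Y = 1. (Without the fault it would be 0.)

1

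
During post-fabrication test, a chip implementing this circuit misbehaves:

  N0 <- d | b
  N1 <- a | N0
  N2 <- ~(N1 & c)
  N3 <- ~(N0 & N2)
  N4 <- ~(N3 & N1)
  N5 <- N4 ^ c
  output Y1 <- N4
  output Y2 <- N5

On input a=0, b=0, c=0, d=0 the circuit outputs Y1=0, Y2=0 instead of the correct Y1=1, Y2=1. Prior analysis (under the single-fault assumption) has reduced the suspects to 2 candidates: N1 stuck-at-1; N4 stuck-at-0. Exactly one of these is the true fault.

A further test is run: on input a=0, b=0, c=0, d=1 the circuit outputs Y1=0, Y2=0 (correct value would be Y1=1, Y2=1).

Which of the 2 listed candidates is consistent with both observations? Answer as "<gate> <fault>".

Evaluate each candidate on input a=0, b=0, c=0, d=1:
  N1 stuck-at-1: N0=1, N1=1 [stuck-at-1], N2=1, N3=0, N4=1, N5=1 → Y1=1, Y2=1 — eliminated
  N4 stuck-at-0: N0=1, N1=1, N2=1, N3=0, N4=0 [stuck-at-0], N5=0 → Y1=0, Y2=0 — matches
Only N4 stuck-at-0 reproduces the observed Y1=0, Y2=0.

N4 stuck-at-0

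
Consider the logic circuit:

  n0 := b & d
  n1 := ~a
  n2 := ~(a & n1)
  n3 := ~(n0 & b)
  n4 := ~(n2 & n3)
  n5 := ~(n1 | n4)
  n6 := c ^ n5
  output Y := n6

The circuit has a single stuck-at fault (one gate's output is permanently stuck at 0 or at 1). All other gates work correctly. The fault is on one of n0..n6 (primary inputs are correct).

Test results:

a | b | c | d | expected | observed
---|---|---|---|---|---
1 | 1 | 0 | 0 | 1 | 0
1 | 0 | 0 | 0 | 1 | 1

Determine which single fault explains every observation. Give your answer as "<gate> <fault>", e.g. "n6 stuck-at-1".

Fault-free values for test 1 (a=1, b=1, c=0, d=0): n0=0, n1=0, n2=1, n3=1, n4=0, n5=1, n6=1, giving Y=1. Observed 0.
Test 1: faults giving observed 0 are {n0 stuck-at-1, n1 stuck-at-1, n2 stuck-at-0, n3 stuck-at-0, n4 stuck-at-1, n5 stuck-at-0, n6 stuck-at-0}.
Test 2 (a=1, b=0, c=0, d=0): fault-free n0=0, n1=0, n2=1, n3=1, n4=0, n5=1, n6=1 → 1; observed 1. Eliminates n1 stuck-at-1, n2 stuck-at-0, n3 stuck-at-0, n4 stuck-at-1, n5 stuck-at-0, n6 stuck-at-0.
Only n0 stuck-at-1 is consistent with every test.

n0 stuck-at-1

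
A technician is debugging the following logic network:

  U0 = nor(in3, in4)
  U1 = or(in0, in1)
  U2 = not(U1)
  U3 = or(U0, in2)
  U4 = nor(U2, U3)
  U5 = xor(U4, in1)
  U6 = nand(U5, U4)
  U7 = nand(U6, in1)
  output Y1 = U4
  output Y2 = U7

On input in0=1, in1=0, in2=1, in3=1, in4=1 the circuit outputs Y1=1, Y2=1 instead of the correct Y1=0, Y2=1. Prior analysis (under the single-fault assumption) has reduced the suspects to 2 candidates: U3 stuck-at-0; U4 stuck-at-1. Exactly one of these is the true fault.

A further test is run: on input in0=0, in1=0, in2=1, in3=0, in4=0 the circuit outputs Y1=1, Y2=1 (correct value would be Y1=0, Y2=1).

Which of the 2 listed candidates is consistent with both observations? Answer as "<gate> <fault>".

Evaluate each candidate on input in0=0, in1=0, in2=1, in3=0, in4=0:
  U3 stuck-at-0: U0=1, U1=0, U2=1, U3=0 [stuck-at-0], U4=0, U5=0, U6=1, U7=1 → Y1=0, Y2=1 — eliminated
  U4 stuck-at-1: U0=1, U1=0, U2=1, U3=1, U4=1 [stuck-at-1], U5=1, U6=0, U7=1 → Y1=1, Y2=1 — matches
Only U4 stuck-at-1 reproduces the observed Y1=1, Y2=1.

U4 stuck-at-1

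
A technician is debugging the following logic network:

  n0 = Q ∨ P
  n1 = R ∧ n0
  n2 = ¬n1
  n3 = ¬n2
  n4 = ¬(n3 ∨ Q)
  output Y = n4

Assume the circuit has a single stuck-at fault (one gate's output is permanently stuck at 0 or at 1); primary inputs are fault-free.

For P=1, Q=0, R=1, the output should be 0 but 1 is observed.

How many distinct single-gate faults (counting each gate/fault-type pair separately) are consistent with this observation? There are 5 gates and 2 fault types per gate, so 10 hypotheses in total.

Fault-free: n0=1, n1=1, n2=0, n3=1, n4=0 → 0. Observed 1.
  n0 stuck-at-0: output 1 ✓
  n0 stuck-at-1: output 0 ✗
  n1 stuck-at-0: output 1 ✓
  n1 stuck-at-1: output 0 ✗
  n2 stuck-at-0: output 0 ✗
  n2 stuck-at-1: output 1 ✓
  n3 stuck-at-0: output 1 ✓
  n3 stuck-at-1: output 0 ✗
  n4 stuck-at-0: output 0 ✗
  n4 stuck-at-1: output 1 ✓
Consistent faults: {n0 stuck-at-0, n1 stuck-at-0, n2 stuck-at-1, n3 stuck-at-0, n4 stuck-at-1} — 5 in all.

5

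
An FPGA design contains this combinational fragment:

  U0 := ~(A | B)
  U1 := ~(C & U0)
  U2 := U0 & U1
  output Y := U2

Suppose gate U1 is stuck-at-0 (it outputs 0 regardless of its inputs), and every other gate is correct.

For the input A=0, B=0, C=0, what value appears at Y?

0

Propagate with U1 forced: U0=1, U1=0 [stuck-at-0], U2=0.
So Y = 0. (Without the fault it would be 1.)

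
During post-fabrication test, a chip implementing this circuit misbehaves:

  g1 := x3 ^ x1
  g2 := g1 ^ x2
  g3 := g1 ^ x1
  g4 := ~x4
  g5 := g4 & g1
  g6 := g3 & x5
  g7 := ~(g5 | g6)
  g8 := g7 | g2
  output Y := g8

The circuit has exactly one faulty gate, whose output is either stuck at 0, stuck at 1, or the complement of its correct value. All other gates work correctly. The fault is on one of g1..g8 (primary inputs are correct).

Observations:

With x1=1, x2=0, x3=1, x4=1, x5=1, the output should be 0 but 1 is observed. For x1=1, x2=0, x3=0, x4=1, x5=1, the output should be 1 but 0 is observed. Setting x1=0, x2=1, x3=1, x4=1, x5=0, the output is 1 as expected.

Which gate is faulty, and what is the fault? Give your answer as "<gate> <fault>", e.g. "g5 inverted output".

g1 inverted output

Fault-free values for test 1 (x1=1, x2=0, x3=1, x4=1, x5=1): g1=0, g2=0, g3=1, g4=0, g5=0, g6=1, g7=0, g8=0, giving Y=0. Observed 1.
Test 1: faults giving observed 1 are {g1 stuck-at-1, g1 inverted output, g2 stuck-at-1, g2 inverted output, g3 stuck-at-0, g3 inverted output, g6 stuck-at-0, g6 inverted output, g7 stuck-at-1, g7 inverted output, g8 stuck-at-1, g8 inverted output}.
Test 2 (x1=1, x2=0, x3=0, x4=1, x5=1): fault-free g1=1, g2=1, g3=0, g4=0, g5=0, g6=0, g7=1, g8=1 → 1; observed 0. Eliminates g1 stuck-at-1, g2 stuck-at-1, g2 inverted output, g3 stuck-at-0, g3 inverted output, g6 stuck-at-0, g6 inverted output, g7 stuck-at-1, g7 inverted output, g8 stuck-at-1.
Test 3 (x1=0, x2=1, x3=1, x4=1, x5=0): fault-free g1=1, g2=0, g3=1, g4=0, g5=0, g6=0, g7=1, g8=1 → 1; observed 1. Eliminates g8 inverted output.
Only g1 inverted output is consistent with every test.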